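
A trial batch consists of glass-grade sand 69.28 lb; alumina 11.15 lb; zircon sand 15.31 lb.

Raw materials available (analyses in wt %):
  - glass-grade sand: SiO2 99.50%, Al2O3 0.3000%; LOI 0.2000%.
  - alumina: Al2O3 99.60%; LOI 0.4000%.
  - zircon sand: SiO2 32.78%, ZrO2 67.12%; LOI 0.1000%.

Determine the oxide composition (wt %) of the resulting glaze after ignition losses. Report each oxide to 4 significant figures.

Every computation maintains full precision in all steps — mid-chain values are printed, rounded to four significant digits, on the page; every reported number takes exactly one rounding — derived quantities (the yield, LOI, glass mass, the three compositions, totals) are rebuilt in full precision from the weighed amounts per 95.54 lb of glass, as set out in the question or the answer.
Delivered oxide masses:
  SiO2: 69.28·0.9950 + 15.31·0.3278 = 73.95 lb
  Al2O3: 69.28·0.003000 + 11.15·0.9960 = 11.31 lb
  ZrO2: 15.31·0.6712 = 10.28 lb
LOI: 69.28·0.002000 + 11.15·0.004000 + 15.31·0.001000 = 0.1985 lb
The glass mass, total less LOI, = 95.74 − 0.1985 = 95.54 lb (equal to the oxide-mass sum)
wt %: oxide over glass, times 100

Glass mass = 95.54 lb (batch 95.74 − LOI 0.1985).
Composition: SiO2 77.40%, Al2O3 11.84%, ZrO2 10.76%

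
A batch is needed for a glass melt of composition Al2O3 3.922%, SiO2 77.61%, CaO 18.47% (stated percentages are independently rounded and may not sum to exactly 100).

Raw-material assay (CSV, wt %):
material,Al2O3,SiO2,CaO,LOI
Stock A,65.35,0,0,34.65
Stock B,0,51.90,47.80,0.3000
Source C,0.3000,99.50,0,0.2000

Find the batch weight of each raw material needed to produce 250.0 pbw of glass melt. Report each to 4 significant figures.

Values along the way are shown, with 4-significant-digit rounding, at each printed step. All internal work holds full float precision all the way through; every reported value is rounded once only. The derived quantities, including the totals, the three compositions, yield, LOI, glass mass, are rebuilt from the batch weights on 250.0 pbw of glass at full float precision, as given in the question or the answer.
Target masses of each oxide per 250.0 pbw glass melt:
  Al2O3: 3.922% × 250.0 = 9.805 pbw
  SiO2: 77.61% × 250.0 = 194.0 pbw
  CaO: 18.47% × 250.0 = 46.18 pbw
Per-oxide balance check on the weights just shown, relative to the basis at hand (sums match the target masses exact up to rounding of places):
  Al2O3: 14.34·0.6535 + 144.6·0.003000 = 9.805 pbw (target 9.805 pbw)
  SiO2: 96.60·0.5190 + 144.6·0.9950 = 194.0 pbw (target 194.0 pbw)
  CaO: 96.60·0.4780 = 46.17 pbw (target 46.18 pbw)
The glass-mass cross-check: the batch minus its LOI: 250.0 pbw (summing oxide targets gives 250.0 pbw; stated basis 250.0 pbw — rounding explains the deltas).
Batch total: Σ batch = 255.5 pbw; the LOI term Σ batch·LOI equals 5.548 pbw; yield = glass ÷ total batch = 97.83%.

Batch per 250.0 pbw glass melt:
  Stock A: 14.34 pbw
  Stock B: 96.60 pbw
  Source C: 144.6 pbw
Total batch = 255.5 pbw; LOI loss = 5.548 pbw; yield = 97.83%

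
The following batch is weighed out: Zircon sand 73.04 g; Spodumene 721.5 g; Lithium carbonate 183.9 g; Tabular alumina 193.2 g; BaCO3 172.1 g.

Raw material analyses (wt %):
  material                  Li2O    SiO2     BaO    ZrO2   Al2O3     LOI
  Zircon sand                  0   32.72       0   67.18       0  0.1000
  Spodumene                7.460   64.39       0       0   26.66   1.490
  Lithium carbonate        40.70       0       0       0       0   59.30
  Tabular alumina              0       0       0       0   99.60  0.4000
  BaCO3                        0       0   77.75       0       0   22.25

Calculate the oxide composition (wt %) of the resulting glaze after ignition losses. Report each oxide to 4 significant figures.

Glass mass = 1185 g (batch 1344 − LOI 158.9).
Composition: Li2O 10.86%, SiO2 41.23%, BaO 11.29%, ZrO2 4.141%, Al2O3 32.48%

Each numeric step maintains full precision at each step — values along the way are printed rounded to 4 significant figures within the worked lines — each reported number sees exactly one rounding; all derived quantities, which include net glass mass, the yield, LOI, the totals, the five compositions, are re-derived in full precision, as they appear in either problem or answer, starting from the weights at 1185 g of glass.
Delivered oxide masses:
  Li2O: 721.5·0.07460 + 183.9·0.4070 = 128.7 g
  SiO2: 73.04·0.3272 + 721.5·0.6439 = 488.5 g
  BaO: 172.1·0.7775 = 133.8 g
  ZrO2: 73.04·0.6718 = 49.07 g
  Al2O3: 721.5·0.2666 + 193.2·0.9960 = 384.8 g
LOI: 73.04·0.001000 + 721.5·0.01490 + 183.9·0.5930 + 193.2·0.004000 + 172.1·0.2225 = 158.9 g
Resulting glass, batch − LOI: 1344 − 158.9 = 1185 g (the oxide masses sum to this)
wt % = 100 × oxide mass / glass mass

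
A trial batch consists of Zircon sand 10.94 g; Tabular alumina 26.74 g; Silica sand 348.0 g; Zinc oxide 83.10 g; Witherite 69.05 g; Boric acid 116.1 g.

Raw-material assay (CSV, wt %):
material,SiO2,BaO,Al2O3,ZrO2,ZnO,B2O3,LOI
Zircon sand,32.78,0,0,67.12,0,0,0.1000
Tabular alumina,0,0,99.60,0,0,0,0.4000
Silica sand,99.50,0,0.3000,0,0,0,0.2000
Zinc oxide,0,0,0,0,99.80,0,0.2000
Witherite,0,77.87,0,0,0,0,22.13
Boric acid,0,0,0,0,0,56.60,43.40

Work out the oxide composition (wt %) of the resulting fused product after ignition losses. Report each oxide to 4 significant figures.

The whole derivation keeps exact precision end to end; mid-chain values are displayed rounded to four significant figures within the worked lines; every reported figure includes exactly one rounding — all derived quantities (six oxide percentages, the yield, LOI, net glass mass, totals) are computed at full precision from the weighed amounts on 587.3 g of glass, as given in the question or the answer.
What the batch supplies per oxide:
  SiO2: 10.94·0.3278 + 348.0·0.9950 = 349.8 g
  BaO: 69.05·0.7787 = 53.77 g
  Al2O3: 26.74·0.9960 + 348.0·0.003000 = 27.68 g
  ZrO2: 10.94·0.6712 = 7.343 g
  ZnO: 83.10·0.9980 = 82.93 g
  B2O3: 116.1·0.5660 = 65.71 g
LOI: 10.94·0.001000 + 26.74·0.004000 + 348.0·0.002000 + 83.10·0.002000 + 69.05·0.2213 + 116.1·0.4340 = 66.65 g
Glass mass = batch − LOI = 653.9 − 66.65 = 587.3 g (the oxide masses sum to this)
oxide / glass × 100 gives the wt %

Glass mass = 587.3 g (batch 653.9 − LOI 66.65).
Composition: SiO2 59.57%, BaO 9.156%, Al2O3 4.713%, ZrO2 1.250%, ZnO 14.12%, B2O3 11.19%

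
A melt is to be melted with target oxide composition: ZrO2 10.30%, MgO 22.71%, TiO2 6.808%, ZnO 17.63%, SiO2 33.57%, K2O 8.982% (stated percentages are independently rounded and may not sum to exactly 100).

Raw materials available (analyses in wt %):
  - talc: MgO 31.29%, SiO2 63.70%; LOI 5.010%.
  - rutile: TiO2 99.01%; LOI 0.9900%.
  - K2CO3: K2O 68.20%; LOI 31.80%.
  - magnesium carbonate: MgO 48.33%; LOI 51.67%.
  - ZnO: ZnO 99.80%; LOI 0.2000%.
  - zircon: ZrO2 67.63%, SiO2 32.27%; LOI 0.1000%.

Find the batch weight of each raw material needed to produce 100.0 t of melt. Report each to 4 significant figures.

Batch per 100.0 t melt:
  talc: 44.98 t
  rutile: 6.876 t
  K2CO3: 13.17 t
  magnesium carbonate: 17.87 t
  ZnO: 17.67 t
  zircon: 15.23 t
Total batch = 115.8 t; LOI loss = 15.79 t; yield = 86.36%

Mid-chain values are rounded to 4 significant digits when displayed — the working math carries full precision in every operation; each reported value carries a single rounding — all derived quantities, which include the yield, LOI, totals, six oxide percentages, net glass mass, are computed at full precision, as set out in the problem or answer text, starting from the weights at 100.0 t of glass.
Oxide-by-oxide targets in 100.0 t melt:
  ZrO2: 10.30% × 100.0 = 10.30 t
  MgO: 22.71% × 100.0 = 22.71 t
  TiO2: 6.808% × 100.0 = 6.808 t
  ZnO: 17.63% × 100.0 = 17.63 t
  SiO2: 33.57% × 100.0 = 33.57 t
  K2O: 8.982% × 100.0 = 8.982 t
Balance tally, oxide-wise, given the weights on record, relative to the basis at hand (target by target, the sums agree exact up to rounding of places):
  ZrO2: 15.23·0.6763 = 10.30 t (target 10.30 t)
  MgO: 44.98·0.3129 + 17.87·0.4833 = 22.71 t (target 22.71 t)
  TiO2: 6.876·0.9901 = 6.808 t (target 6.808 t)
  ZnO: 17.67·0.9980 = 17.63 t (target 17.63 t)
  SiO2: 44.98·0.6370 + 15.23·0.3227 = 33.57 t (target 33.57 t)
  K2O: 13.17·0.6820 = 8.982 t (target 8.982 t)
Glass-mass bookkeeping: net batch after ignition = 100.0 t (oxide target masses add up to 100.0 t; versus the stated basis of 100.0 t — differing by rounding only).
Batch grand total — Σ batch = 115.8 t; LOI loss = Σ batch·LOI = 15.79 t; as yield: glass ÷ batch → 86.36%.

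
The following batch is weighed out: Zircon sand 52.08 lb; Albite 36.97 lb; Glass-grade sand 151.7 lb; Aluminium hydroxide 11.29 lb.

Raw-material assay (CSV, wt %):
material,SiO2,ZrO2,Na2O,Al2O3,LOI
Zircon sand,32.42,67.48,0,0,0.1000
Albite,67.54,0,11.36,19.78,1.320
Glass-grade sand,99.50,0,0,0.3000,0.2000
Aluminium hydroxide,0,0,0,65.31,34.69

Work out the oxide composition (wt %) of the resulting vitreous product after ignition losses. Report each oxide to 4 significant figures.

Working values are displayed rounded to four significant digits when written out. Every computation runs at exact precision at all times; exactly one rounding lands on every reported result; derived quantities are computed from the batch weights for 247.3 lb of glass in full float precision (LOI, the yield, totals, net glass mass, four oxide percentages) exactly as printed in problem or answer.
Oxide masses out of the charge:
  SiO2: 52.08·0.3242 + 36.97·0.6754 + 151.7·0.9950 = 192.8 lb
  ZrO2: 52.08·0.6748 = 35.14 lb
  Na2O: 36.97·0.1136 = 4.200 lb
  Al2O3: 36.97·0.1978 + 151.7·0.003000 + 11.29·0.6531 = 15.14 lb
LOI: 52.08·0.001000 + 36.97·0.01320 + 151.7·0.002000 + 11.29·0.3469 = 4.760 lb
The glass mass, total less LOI, = 252.0 − 4.760 = 247.3 lb (equal to the oxide-mass sum)
wt %: oxide over glass, times 100

Glass mass = 247.3 lb (batch 252.0 − LOI 4.760).
Composition: SiO2 77.97%, ZrO2 14.21%, Na2O 1.698%, Al2O3 6.123%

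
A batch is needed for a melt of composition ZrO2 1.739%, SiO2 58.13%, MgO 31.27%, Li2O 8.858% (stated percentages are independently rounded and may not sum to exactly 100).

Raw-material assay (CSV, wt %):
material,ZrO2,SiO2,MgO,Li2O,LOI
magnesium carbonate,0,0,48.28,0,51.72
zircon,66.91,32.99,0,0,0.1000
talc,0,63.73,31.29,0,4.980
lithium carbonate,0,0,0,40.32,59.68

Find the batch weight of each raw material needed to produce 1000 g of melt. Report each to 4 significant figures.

Batch per 1000 g melt:
  magnesium carbonate: 65.25 g
  zircon: 25.99 g
  talc: 898.7 g
  lithium carbonate: 219.7 g
Total batch = 1210 g; LOI loss = 209.6 g; yield = 82.67%

The intermediate values appear, rounded to 4 significant figures, between the steps; exact precision is kept at all times; a single rounding completes every reported figure. The derived quantities, which include yield, totals, the four compositions, glass mass, LOI, are computed in exact precision, as quoted within the problem or the answer, from the batch weights per 1000 g of glass.
Target masses of each oxide per 1000 g melt:
  ZrO2: 1.739% × 1000 = 17.39 g
  SiO2: 58.13% × 1000 = 581.3 g
  MgO: 31.27% × 1000 = 312.7 g
  Li2O: 8.858% × 1000 = 88.58 g
Verifying the oxide balance given the weights on record, versus the basis set out (sum by sum, the targets are met net of answer rounding effects):
  ZrO2: 25.99·0.6691 = 17.39 g (target 17.39 g)
  SiO2: 25.99·0.3299 + 898.7·0.6373 = 581.3 g (target 581.3 g)
  MgO: 65.25·0.4828 + 898.7·0.3129 = 312.7 g (target 312.7 g)
  Li2O: 219.7·0.4032 = 88.58 g (target 88.58 g)
Glass mass check: batch Σ − ignition loss = 1000 g (the Σ of target masses is 1000 g; against the stated basis, 1000 g — deltas are rounding alone).
Batch grand total — Σ batch = 1210 g; the LOI term Σ batch·LOI equals 209.6 g; yield, glass over the total, = 82.67%.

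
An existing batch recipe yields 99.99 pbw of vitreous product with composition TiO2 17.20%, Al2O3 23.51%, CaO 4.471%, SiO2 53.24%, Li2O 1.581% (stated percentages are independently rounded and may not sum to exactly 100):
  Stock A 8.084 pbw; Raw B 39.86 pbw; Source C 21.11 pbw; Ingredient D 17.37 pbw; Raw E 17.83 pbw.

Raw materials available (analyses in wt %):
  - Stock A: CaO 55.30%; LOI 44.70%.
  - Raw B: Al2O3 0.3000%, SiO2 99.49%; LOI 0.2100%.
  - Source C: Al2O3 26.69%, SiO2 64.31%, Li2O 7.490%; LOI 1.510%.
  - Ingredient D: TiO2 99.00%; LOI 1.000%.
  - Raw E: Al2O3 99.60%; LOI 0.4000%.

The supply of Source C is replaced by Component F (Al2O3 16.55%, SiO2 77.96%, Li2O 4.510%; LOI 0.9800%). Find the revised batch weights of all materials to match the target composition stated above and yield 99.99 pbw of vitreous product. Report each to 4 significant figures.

The whole derivation keeps full float precision all the way through. Intermediates are shown rounded to four significant figures in the working. Exactly one rounding goes into each reported result; the derived quantities, which include totals, LOI, yield, glass mass, the five compositions, are rebuilt in full float precision, as they appear in the question or the answer, using the weight values at 99.99 pbw of glass.
Per-oxide target masses for 99.99 pbw vitreous product:
  TiO2: 17.20% × 99.99 = 17.20 pbw
  Al2O3: 23.51% × 99.99 = 23.51 pbw
  CaO: 4.471% × 99.99 = 4.471 pbw
  SiO2: 53.24% × 99.99 = 53.23 pbw
  Li2O: 1.581% × 99.99 = 1.581 pbw
Sums-versus-targets review per the reported batch figures, versus the basis set out (every target is met by its sum net of answer rounding effects):
  TiO2: 17.37·0.9900 = 17.20 pbw (target 17.20 pbw)
  Al2O3: 26.04·0.003000 + 35.05·0.1655 + 17.70·0.9960 = 23.51 pbw (target 23.51 pbw)
  CaO: 8.084·0.5530 = 4.470 pbw (target 4.471 pbw)
  SiO2: 26.04·0.9949 + 35.05·0.7796 = 53.23 pbw (target 53.23 pbw)
  Li2O: 35.05·0.04510 = 1.581 pbw (target 1.581 pbw)
Consistency of the glass mass: batch total minus LOI = 99.99 pbw (per-oxide target masses sum to 99.99 pbw; stated basis 99.99 pbw — differing by rounding only).
Batch grand total — Σ batch = 104.2 pbw; loss to ignition Σ batch·LOI = 4.256 pbw; glass ÷ batch gives a yield of 95.92%.

Revised batch per 99.99 pbw vitreous product:
  Stock A: 8.084 pbw
  Raw B: 26.04 pbw
  Component F: 35.05 pbw
  Ingredient D: 17.37 pbw
  Raw E: 17.70 pbw
Total batch = 104.2 pbw; LOI loss = 4.256 pbw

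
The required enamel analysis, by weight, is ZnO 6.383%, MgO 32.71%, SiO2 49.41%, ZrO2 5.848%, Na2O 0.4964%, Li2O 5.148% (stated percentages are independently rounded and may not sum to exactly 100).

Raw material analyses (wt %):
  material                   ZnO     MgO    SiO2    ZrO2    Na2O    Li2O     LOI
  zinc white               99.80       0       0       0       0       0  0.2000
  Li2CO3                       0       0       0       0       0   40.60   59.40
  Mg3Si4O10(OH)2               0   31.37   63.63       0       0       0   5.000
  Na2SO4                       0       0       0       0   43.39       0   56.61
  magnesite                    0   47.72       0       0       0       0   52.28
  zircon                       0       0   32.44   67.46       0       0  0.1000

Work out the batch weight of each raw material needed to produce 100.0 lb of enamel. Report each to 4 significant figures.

Each numeric step carries exact precision all the way through; in-progress results are shown, rounded to 4 significant digits, as written. A single rounding yields each reported value — derived quantities are re-derived in full precision (glass mass, six oxide percentages, yield, ignition loss, totals) using the weight values at 100.0 lb of glass, exactly as shown in the problem or the answer.
Per-oxide target masses for 100.0 lb enamel:
  ZnO: 6.383% × 100.0 = 6.383 lb
  MgO: 32.71% × 100.0 = 32.71 lb
  SiO2: 49.41% × 100.0 = 49.41 lb
  ZrO2: 5.848% × 100.0 = 5.848 lb
  Na2O: 0.4964% × 100.0 = 0.4964 lb
  Li2O: 5.148% × 100.0 = 5.148 lb
A balance pass over the oxides, per the reported batch figures, per the basis as stated (sums match the target masses up to rounding of the answer):
  ZnO: 6.396·0.9980 = 6.383 lb (target 6.383 lb)
  MgO: 73.23·0.3137 + 20.40·0.4772 = 32.71 lb (target 32.71 lb)
  SiO2: 73.23·0.6363 + 8.669·0.3244 = 49.41 lb (target 49.41 lb)
  ZrO2: 8.669·0.6746 = 5.848 lb (target 5.848 lb)
  Na2O: 1.144·0.4339 = 0.4964 lb (target 0.4964 lb)
  Li2O: 12.68·0.4060 = 5.148 lb (target 5.148 lb)
Glass mass check: Σ batch − LOI loss = 99.99 lb (the targets, summed, come to 100.0 lb; against the stated basis, 100.0 lb — deltas are rounding alone).
Summing the batch: Σ batch = 122.5 lb; LOI removed, Σ of batch·LOI: 22.53 lb; glass ÷ batch gives a yield of 81.61%.

Batch per 100.0 lb enamel:
  zinc white: 6.396 lb
  Li2CO3: 12.68 lb
  Mg3Si4O10(OH)2: 73.23 lb
  Na2SO4: 1.144 lb
  magnesite: 20.40 lb
  zircon: 8.669 lb
Total batch = 122.5 lb; LOI loss = 22.53 lb; yield = 81.61%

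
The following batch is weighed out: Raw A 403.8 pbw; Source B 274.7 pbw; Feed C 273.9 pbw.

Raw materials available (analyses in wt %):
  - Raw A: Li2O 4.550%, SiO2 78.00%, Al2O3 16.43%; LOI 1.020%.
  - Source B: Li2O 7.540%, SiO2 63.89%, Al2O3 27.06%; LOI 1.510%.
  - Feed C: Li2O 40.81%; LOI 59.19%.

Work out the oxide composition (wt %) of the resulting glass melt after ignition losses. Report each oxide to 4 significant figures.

Values along the way are displayed with 4-significant-digit rounding in the working. The whole derivation keeps full float precision from start to finish. A single rounding finalizes each reported figure. All derived quantities (net glass mass, the yield, the three compositions, the totals, ignition loss) are rebuilt in full precision from the weighed amounts for 782.0 pbw of glass as given in either problem or answer.
Mass of each oxide from the mix:
  Li2O: 403.8·0.04550 + 274.7·0.07540 + 273.9·0.4081 = 150.9 pbw
  SiO2: 403.8·0.7800 + 274.7·0.6389 = 490.5 pbw
  Al2O3: 403.8·0.1643 + 274.7·0.2706 = 140.7 pbw
LOI: 403.8·0.01020 + 274.7·0.01510 + 273.9·0.5919 = 170.4 pbw
Glass = total batch minus LOI = 952.4 − 170.4 = 782.0 pbw (equal to the oxide-mass sum)
wt % = oxide mass / glass mass × 100

Glass mass = 782.0 pbw (batch 952.4 − LOI 170.4).
Composition: Li2O 19.29%, SiO2 62.72%, Al2O3 17.99%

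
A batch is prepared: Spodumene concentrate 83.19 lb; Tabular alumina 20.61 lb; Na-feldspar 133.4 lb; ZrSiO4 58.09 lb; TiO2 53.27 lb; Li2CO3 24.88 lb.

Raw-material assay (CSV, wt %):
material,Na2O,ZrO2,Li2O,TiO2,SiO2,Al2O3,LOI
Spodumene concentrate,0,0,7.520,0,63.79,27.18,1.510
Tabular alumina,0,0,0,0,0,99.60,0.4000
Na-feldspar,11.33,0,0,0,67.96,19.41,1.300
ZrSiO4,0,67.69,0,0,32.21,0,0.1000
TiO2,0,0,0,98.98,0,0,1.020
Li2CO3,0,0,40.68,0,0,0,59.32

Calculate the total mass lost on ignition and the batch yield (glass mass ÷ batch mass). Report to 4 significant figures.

Working values are printed rounded off to 4 significant digits when written out — every computation carries full float precision from first step to last — a single rounding finalizes each reported figure. The derived quantities are rebuilt in full precision (glass mass, LOI, the yield, the totals, the six compositions) using the weight values at 355.0 lb of glass, precisely as stated by question or answer.
Each material's LOI contribution:
  Spodumene concentrate: 83.19 × 0.01510 = 1.256 lb
  Tabular alumina: 20.61 × 0.004000 = 0.08244 lb
  Na-feldspar: 133.4 × 0.01300 = 1.734 lb
  ZrSiO4: 58.09 × 0.001000 = 0.05809 lb
  TiO2: 53.27 × 0.01020 = 0.5434 lb
  Li2CO3: 24.88 × 0.5932 = 14.76 lb
Total LOI = 18.43 lb
Glass = batch − LOI = 373.4 − 18.43 = 355.0 lb

LOI loss = 18.43 lb; glass = 355.0 lb; yield = 95.06%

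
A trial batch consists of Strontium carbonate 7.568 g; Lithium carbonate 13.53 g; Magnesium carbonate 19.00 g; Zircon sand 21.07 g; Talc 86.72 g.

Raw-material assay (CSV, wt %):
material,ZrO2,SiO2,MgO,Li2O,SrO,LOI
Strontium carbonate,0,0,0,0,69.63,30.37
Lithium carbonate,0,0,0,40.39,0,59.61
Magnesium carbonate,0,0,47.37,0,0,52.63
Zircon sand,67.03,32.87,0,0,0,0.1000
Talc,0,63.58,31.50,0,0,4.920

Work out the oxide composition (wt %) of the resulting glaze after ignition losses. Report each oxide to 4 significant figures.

Intermediates are displayed, rounded to four significant figures, between the steps. Every computation carries exact precision through the solve; exactly one rounding goes into every reported number. Derived quantities (the yield, the five compositions, ignition loss, totals, net glass mass) are re-derived using the weight values per 123.2 g of glass in exact precision, as given in the question or the answer.
Delivered oxide masses:
  ZrO2: 21.07·0.6703 = 14.12 g
  SiO2: 21.07·0.3287 + 86.72·0.6358 = 62.06 g
  MgO: 19.00·0.4737 + 86.72·0.3150 = 36.32 g
  Li2O: 13.53·0.4039 = 5.465 g
  SrO: 7.568·0.6963 = 5.270 g
LOI: 7.568·0.3037 + 13.53·0.5961 + 19.00·0.5263 + 21.07·0.001000 + 86.72·0.04920 = 24.65 g
Glass mass = batch − LOI = 147.9 − 24.65 = 123.2 g (consistent with Σ oxide mass)
percent share: oxide ÷ glass, ×100

Glass mass = 123.2 g (batch 147.9 − LOI 24.65).
Composition: ZrO2 11.46%, SiO2 50.36%, MgO 29.47%, Li2O 4.434%, SrO 4.276%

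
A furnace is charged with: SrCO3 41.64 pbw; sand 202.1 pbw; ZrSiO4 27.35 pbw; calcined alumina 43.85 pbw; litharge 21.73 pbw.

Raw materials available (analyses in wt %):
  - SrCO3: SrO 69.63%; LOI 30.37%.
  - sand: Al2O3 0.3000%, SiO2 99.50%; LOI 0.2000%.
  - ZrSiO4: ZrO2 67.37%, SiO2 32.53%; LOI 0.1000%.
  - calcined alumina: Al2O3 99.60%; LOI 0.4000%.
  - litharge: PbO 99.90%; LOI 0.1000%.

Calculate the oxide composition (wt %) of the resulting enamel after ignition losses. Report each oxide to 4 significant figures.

Glass mass = 323.4 pbw (batch 336.7 − LOI 13.27).
Composition: PbO 6.713%, Al2O3 13.69%, ZrO2 5.698%, SrO 8.965%, SiO2 64.93%

Rounding to 4 significant digits extends to every intermediate as shown; every computation runs at full precision at all times; every reported number takes just one rounding — the derived quantities, including LOI, the yield, glass mass, the totals, five oxide percentages, are carried using the weight values on 323.4 pbw of glass at exact precision, as set out in the question or the answer.
Per-oxide mass from batch:
  PbO: 21.73·0.9990 = 21.71 pbw
  Al2O3: 202.1·0.003000 + 43.85·0.9960 = 44.28 pbw
  ZrO2: 27.35·0.6737 = 18.43 pbw
  SrO: 41.64·0.6963 = 28.99 pbw
  SiO2: 202.1·0.9950 + 27.35·0.3253 = 210.0 pbw
LOI: 41.64·0.3037 + 202.1·0.002000 + 27.35·0.001000 + 43.85·0.004000 + 21.73·0.001000 = 13.27 pbw
The glass mass, total less LOI, = 336.7 − 13.27 = 323.4 pbw (the oxide masses sum to this)
wt % = 100 × oxide mass / glass mass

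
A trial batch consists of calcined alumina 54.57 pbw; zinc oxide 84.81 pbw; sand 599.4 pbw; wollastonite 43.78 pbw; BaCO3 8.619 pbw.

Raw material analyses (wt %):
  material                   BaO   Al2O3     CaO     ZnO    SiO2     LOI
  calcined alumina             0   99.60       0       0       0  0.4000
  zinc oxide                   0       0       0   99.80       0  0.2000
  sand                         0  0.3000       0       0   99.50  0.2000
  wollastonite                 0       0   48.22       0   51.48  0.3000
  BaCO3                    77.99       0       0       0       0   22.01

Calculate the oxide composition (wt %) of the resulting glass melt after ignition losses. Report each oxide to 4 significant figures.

Full float precision is held from first step to last. Working values are printed with 4-significant-figure rounding when written out — exactly one rounding lands on every reported result; derived quantities are re-derived from the weighed amounts for 787.6 pbw of glass in full precision (the totals, the five compositions, the yield, glass mass, LOI), exactly as printed in problem or answer.
What the batch supplies per oxide:
  BaO: 8.619·0.7799 = 6.722 pbw
  Al2O3: 54.57·0.9960 + 599.4·0.003000 = 56.15 pbw
  CaO: 43.78·0.4822 = 21.11 pbw
  ZnO: 84.81·0.9980 = 84.64 pbw
  SiO2: 599.4·0.9950 + 43.78·0.5148 = 618.9 pbw
LOI: 54.57·0.004000 + 84.81·0.002000 + 599.4·0.002000 + 43.78·0.003000 + 8.619·0.2201 = 3.615 pbw
Glass = total batch minus LOI = 791.2 − 3.615 = 787.6 pbw (the oxide masses sum to this)
oxide / glass × 100 gives the wt %

Glass mass = 787.6 pbw (batch 791.2 − LOI 3.615).
Composition: BaO 0.8535%, Al2O3 7.130%, CaO 2.681%, ZnO 10.75%, SiO2 78.59%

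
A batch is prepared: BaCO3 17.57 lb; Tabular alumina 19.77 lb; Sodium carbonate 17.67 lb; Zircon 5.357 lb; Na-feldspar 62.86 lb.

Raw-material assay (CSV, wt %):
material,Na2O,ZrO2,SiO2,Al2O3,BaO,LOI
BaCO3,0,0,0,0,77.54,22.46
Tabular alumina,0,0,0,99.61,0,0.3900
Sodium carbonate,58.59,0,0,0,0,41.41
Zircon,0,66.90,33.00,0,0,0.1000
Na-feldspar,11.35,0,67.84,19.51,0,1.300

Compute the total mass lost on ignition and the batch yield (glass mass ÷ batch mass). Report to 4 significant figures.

Values along the way appear, with 4-significant-figure rounding, between the steps — the working math keeps full precision at every stage. A single rounding yields each reported number. Derived quantities, which include the yield, totals, glass mass, the five compositions, ignition loss, are recomputed in exact precision, exactly as shown in either problem or answer, from the weighed amounts at 111.1 lb of glass.
Material-by-material LOI:
  BaCO3: 17.57 × 0.2246 = 3.946 lb
  Tabular alumina: 19.77 × 0.003900 = 0.07710 lb
  Sodium carbonate: 17.67 × 0.4141 = 7.317 lb
  Zircon: 5.357 × 0.001000 = 0.005357 lb
  Na-feldspar: 62.86 × 0.01300 = 0.8172 lb
Total LOI = 12.16 lb
Glass = batch − LOI = 123.2 − 12.16 = 111.1 lb

LOI loss = 12.16 lb; glass = 111.1 lb; yield = 90.13%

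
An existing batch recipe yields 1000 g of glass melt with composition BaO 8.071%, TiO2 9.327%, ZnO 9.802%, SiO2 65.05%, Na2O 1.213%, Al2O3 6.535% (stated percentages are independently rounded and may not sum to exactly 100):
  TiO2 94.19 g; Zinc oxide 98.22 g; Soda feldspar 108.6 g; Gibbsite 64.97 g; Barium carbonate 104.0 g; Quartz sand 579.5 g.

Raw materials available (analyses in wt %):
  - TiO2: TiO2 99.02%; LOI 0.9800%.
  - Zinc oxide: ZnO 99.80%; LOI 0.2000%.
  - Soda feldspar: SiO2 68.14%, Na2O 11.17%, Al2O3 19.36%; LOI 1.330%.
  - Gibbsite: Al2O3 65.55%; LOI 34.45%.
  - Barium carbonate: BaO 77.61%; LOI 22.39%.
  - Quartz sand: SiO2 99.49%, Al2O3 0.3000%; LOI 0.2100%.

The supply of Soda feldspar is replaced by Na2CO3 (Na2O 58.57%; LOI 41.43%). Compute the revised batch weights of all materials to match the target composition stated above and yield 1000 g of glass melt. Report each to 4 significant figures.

Mid-chain values are printed rounded to four significant figures on the page; each numeric step carries exact precision at each step; each reported value includes exactly one rounding — the derived quantities (ignition loss, totals, the yield, glass mass, the six compositions) are computed at full float precision from the batch weights on 1000 g of glass as written in question or answer.
Target masses of each oxide per 1000 g glass melt:
  BaO: 8.071% × 1000 = 80.71 g
  TiO2: 9.327% × 1000 = 93.27 g
  ZnO: 9.802% × 1000 = 98.02 g
  SiO2: 65.05% × 1000 = 650.5 g
  Na2O: 1.213% × 1000 = 12.13 g
  Al2O3: 6.535% × 1000 = 65.35 g
A balance pass over the oxides, applying the batch weights above, for the quoted basis mass (sum by sum, the targets are met within answer rounding):
  BaO: 104.0·0.7761 = 80.71 g (target 80.71 g)
  TiO2: 94.19·0.9902 = 93.27 g (target 93.27 g)
  ZnO: 98.22·0.9980 = 98.02 g (target 98.02 g)
  SiO2: 653.8·0.9949 = 650.5 g (target 650.5 g)
  Na2O: 20.71·0.5857 = 12.13 g (target 12.13 g)
  Al2O3: 96.70·0.6555 + 653.8·0.003000 = 65.35 g (target 65.35 g)
Glass-mass closure: batch total minus LOI = 999.9 g (the Σ of target masses is 1000 g; against the stated basis, 1000 g — deltas are rounding alone).
Batch total: Σ batch = 1068 g; ignition loss, Σ(batch × LOI) = 67.67 g; the yield ratio, glass ÷ batch: 93.66%.

Revised batch per 1000 g glass melt:
  TiO2: 94.19 g
  Zinc oxide: 98.22 g
  Na2CO3: 20.71 g
  Gibbsite: 96.70 g
  Barium carbonate: 104.0 g
  Quartz sand: 653.8 g
Total batch = 1068 g; LOI loss = 67.67 g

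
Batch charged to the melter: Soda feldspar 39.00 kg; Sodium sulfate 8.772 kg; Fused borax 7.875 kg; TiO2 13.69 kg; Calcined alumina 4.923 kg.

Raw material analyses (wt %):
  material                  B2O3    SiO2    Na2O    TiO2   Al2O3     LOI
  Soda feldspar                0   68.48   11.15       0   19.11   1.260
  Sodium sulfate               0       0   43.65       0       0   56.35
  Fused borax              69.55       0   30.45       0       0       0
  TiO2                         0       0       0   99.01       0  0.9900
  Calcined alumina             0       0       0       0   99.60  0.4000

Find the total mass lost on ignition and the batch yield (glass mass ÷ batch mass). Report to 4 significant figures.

Intermediates are rounded off to 4 significant digits when quoted — the whole derivation holds full precision end to end. A single rounding finalizes each reported result. The derived quantities, including five oxide percentages, net glass mass, ignition loss, the yield, totals, are carried starting from the weights per 68.67 kg of glass in exact precision as set out in question or answer.
Material-by-material LOI:
  Soda feldspar: 39.00 × 0.01260 = 0.4914 kg
  Sodium sulfate: 8.772 × 0.5635 = 4.943 kg
  Fused borax: 7.875 × 0 = 0 kg
  TiO2: 13.69 × 0.009900 = 0.1355 kg
  Calcined alumina: 4.923 × 0.004000 = 0.01969 kg
Total LOI = 5.590 kg
Glass = batch − LOI = 74.26 − 5.590 = 68.67 kg

LOI loss = 5.590 kg; glass = 68.67 kg; yield = 92.47%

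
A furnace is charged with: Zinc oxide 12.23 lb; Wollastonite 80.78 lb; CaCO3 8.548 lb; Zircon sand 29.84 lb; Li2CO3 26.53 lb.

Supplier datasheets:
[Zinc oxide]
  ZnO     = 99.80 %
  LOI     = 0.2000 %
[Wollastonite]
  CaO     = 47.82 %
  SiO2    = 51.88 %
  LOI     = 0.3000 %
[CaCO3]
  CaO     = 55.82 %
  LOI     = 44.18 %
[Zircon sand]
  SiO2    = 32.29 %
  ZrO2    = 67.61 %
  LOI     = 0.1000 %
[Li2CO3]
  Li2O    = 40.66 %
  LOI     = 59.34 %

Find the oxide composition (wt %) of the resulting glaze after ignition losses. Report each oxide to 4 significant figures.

Glass mass = 138.1 lb (batch 157.9 − LOI 19.82).
Composition: ZnO 8.837%, CaO 31.42%, SiO2 37.32%, ZrO2 14.61%, Li2O 7.810%

All internal work maintains full float precision in every operation. Mid-chain values appear, rounded to four significant figures, in the working — a single rounding finalizes each reported value; the derived quantities are rebuilt in full precision (five oxide percentages, yield, LOI, glass mass, the totals) from the batch weights at 138.1 lb of glass as they appear in the problem or the answer.
What the batch supplies per oxide:
  ZnO: 12.23·0.9980 = 12.21 lb
  CaO: 80.78·0.4782 + 8.548·0.5582 = 43.40 lb
  SiO2: 80.78·0.5188 + 29.84·0.3229 = 51.54 lb
  ZrO2: 29.84·0.6761 = 20.17 lb
  Li2O: 26.53·0.4066 = 10.79 lb
LOI: 12.23·0.002000 + 80.78·0.003000 + 8.548·0.4418 + 29.84·0.001000 + 26.53·0.5934 = 19.82 lb
batch − LOI leaves glass = 157.9 − 19.82 = 138.1 lb (matching Σ of the oxides)
each wt % is 100 × oxide ÷ glass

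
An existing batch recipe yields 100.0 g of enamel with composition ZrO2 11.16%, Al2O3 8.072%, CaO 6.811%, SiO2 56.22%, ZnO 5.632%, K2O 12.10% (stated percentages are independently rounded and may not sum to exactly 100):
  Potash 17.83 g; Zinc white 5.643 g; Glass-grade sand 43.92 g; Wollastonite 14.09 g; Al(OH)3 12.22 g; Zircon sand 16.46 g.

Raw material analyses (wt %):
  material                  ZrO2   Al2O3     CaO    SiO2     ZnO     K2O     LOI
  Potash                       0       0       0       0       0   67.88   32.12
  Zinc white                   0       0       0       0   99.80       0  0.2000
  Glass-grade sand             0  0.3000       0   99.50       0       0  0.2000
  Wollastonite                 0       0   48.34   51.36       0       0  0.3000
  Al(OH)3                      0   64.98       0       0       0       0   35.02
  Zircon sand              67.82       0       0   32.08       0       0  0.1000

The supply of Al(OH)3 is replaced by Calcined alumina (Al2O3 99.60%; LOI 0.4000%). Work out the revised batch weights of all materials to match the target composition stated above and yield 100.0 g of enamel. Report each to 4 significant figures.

Working values are shown (rounded to four significant figures) in the printout. Each numeric step keeps full float precision through every step — every reported value includes exactly one rounding. All derived quantities are carried at exact precision (the yield, the totals, glass mass, ignition loss, the six compositions) from the weighed amounts on 100.0 g of glass, as they appear in the problem or the answer.
Per-oxide target masses for 100.0 g enamel:
  ZrO2: 11.16% × 100.0 = 11.16 g
  Al2O3: 8.072% × 100.0 = 8.072 g
  CaO: 6.811% × 100.0 = 6.811 g
  SiO2: 56.22% × 100.0 = 56.22 g
  ZnO: 5.632% × 100.0 = 5.632 g
  K2O: 12.10% × 100.0 = 12.10 g
Oxide-by-oxide audit applying the batch weights above, at the basis given (each sum matches its target mass net of answer rounding effects):
  ZrO2: 16.46·0.6782 = 11.16 g (target 11.16 g)
  Al2O3: 43.92·0.003000 + 7.972·0.9960 = 8.072 g (target 8.072 g)
  CaO: 14.09·0.4834 = 6.811 g (target 6.811 g)
  SiO2: 43.92·0.9950 + 14.09·0.5136 + 16.46·0.3208 = 56.22 g (target 56.22 g)
  ZnO: 5.643·0.9980 = 5.632 g (target 5.632 g)
  K2O: 17.83·0.6788 = 12.10 g (target 12.10 g)
Mass balance on the glass: the batch minus its LOI: 100.0 g (summing oxide targets gives 100.0 g; versus the stated basis of 100.0 g — gaps are rounding artifacts).
Batch grand total — Σ batch = 105.9 g; Σ batch·LOI gives LOI loss = 5.917 g; yield = glass ÷ total batch = 94.41%.

Revised batch per 100.0 g enamel:
  Potash: 17.83 g
  Zinc white: 5.643 g
  Glass-grade sand: 43.92 g
  Wollastonite: 14.09 g
  Calcined alumina: 7.972 g
  Zircon sand: 16.46 g
Total batch = 105.9 g; LOI loss = 5.917 g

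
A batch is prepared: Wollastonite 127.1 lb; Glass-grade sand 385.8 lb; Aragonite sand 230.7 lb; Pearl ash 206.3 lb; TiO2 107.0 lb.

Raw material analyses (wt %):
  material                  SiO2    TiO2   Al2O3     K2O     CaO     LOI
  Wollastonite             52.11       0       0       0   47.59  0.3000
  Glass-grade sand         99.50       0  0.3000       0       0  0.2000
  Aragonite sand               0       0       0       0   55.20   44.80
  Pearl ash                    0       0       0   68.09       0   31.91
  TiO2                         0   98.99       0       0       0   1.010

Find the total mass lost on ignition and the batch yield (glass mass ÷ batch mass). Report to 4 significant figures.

The working math carries exact precision from first step to last — values along the way are displayed rounded to four significant figures when written out — every reported value takes exactly one rounding. Derived quantities are carried using the weight values at 885.5 lb of glass at full precision (yield, the totals, the five compositions, LOI, net glass mass) as written in problem or answer.
LOI of each material in turn:
  Wollastonite: 127.1 × 0.003000 = 0.3813 lb
  Glass-grade sand: 385.8 × 0.002000 = 0.7716 lb
  Aragonite sand: 230.7 × 0.4480 = 103.4 lb
  Pearl ash: 206.3 × 0.3191 = 65.83 lb
  TiO2: 107.0 × 0.01010 = 1.081 lb
Total LOI = 171.4 lb
Glass = batch − LOI = 1057 − 171.4 = 885.5 lb

LOI loss = 171.4 lb; glass = 885.5 lb; yield = 83.78%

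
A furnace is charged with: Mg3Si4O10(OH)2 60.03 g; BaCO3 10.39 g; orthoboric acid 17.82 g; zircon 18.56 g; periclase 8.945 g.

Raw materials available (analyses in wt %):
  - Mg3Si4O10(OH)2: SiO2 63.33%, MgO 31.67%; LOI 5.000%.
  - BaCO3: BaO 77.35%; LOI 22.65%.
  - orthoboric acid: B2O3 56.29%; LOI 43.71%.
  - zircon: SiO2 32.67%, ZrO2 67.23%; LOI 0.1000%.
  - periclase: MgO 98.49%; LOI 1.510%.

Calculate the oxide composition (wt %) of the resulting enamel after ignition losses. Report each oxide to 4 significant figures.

Values along the way are printed (rounded to 4 significant digits) on the page — all internal work keeps full precision all the way through — every reported figure includes exactly one rounding; the derived quantities, including ignition loss, glass mass, the yield, five oxide percentages, the totals, are computed from the batch weights on 102.4 g of glass in full float precision, as set out in the problem or the answer.
Per-oxide mass from batch:
  SiO2: 60.03·0.6333 + 18.56·0.3267 = 44.08 g
  MgO: 60.03·0.3167 + 8.945·0.9849 = 27.82 g
  BaO: 10.39·0.7735 = 8.037 g
  ZrO2: 18.56·0.6723 = 12.48 g
  B2O3: 17.82·0.5629 = 10.03 g
LOI: 60.03·0.05000 + 10.39·0.2265 + 17.82·0.4371 + 18.56·0.001000 + 8.945·0.01510 = 13.30 g
Glass = total batch minus LOI = 115.7 − 13.30 = 102.4 g (= Σ oxide masses)
wt % = oxide mass / glass mass × 100

Glass mass = 102.4 g (batch 115.7 − LOI 13.30).
Composition: SiO2 43.03%, MgO 27.16%, BaO 7.845%, ZrO2 12.18%, B2O3 9.791%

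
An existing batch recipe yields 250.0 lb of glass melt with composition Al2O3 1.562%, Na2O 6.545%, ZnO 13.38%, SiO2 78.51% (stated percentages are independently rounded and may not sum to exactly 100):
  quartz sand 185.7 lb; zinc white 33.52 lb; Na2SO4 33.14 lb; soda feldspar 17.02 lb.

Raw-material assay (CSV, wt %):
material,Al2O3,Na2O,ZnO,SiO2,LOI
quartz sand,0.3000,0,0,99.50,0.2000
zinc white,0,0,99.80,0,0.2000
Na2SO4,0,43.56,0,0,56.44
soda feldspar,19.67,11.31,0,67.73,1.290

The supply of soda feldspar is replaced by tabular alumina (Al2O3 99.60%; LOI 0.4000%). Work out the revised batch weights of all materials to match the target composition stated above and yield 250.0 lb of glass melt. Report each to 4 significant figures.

The intermediate values are displayed (rounded to 4 significant digits) alongside each step. All arithmetic carries full float precision all the way through. A single rounding yields each reported figure. All derived quantities are recomputed from the weighed amounts for 250.0 lb of glass in exact precision (totals, glass mass, ignition loss, four oxide percentages, the yield), as they appear in question or answer.
Per-oxide target masses for 250.0 lb glass melt:
  Al2O3: 1.562% × 250.0 = 3.905 lb
  Na2O: 6.545% × 250.0 = 16.36 lb
  ZnO: 13.38% × 250.0 = 33.45 lb
  SiO2: 78.51% × 250.0 = 196.3 lb
Per-oxide balance check from the weights as reported, per the basis as stated (every target is met by its sum once rounding is allowed for):
  Al2O3: 197.3·0.003000 + 3.327·0.9960 = 3.906 lb (target 3.905 lb)
  Na2O: 37.56·0.4356 = 16.36 lb (target 16.36 lb)
  ZnO: 33.52·0.9980 = 33.45 lb (target 33.45 lb)
  SiO2: 197.3·0.9950 = 196.3 lb (target 196.3 lb)
Consistency of the glass mass: Σ batch − LOI loss = 250.0 lb (the Σ of target masses is 250.0 lb; basis as stated: 250.0 lb — a pure rounding effect).
Adding the batch up: Σ batch = 271.7 lb; LOI loss = Σ batch·LOI = 21.67 lb; yield = glass ÷ total batch = 92.02%.

Revised batch per 250.0 lb glass melt:
  quartz sand: 197.3 lb
  zinc white: 33.52 lb
  Na2SO4: 37.56 lb
  tabular alumina: 3.327 lb
Total batch = 271.7 lb; LOI loss = 21.67 lb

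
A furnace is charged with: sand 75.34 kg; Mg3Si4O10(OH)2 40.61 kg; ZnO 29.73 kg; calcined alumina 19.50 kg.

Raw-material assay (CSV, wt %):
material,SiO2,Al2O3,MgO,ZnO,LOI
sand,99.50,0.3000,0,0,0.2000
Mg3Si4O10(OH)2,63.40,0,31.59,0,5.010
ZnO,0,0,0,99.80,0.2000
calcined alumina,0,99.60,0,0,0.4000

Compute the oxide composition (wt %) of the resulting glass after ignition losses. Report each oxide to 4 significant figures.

Glass mass = 162.9 kg (batch 165.2 − LOI 2.323).
Composition: SiO2 61.84%, Al2O3 12.06%, MgO 7.877%, ZnO 18.22%

The whole derivation keeps full precision at every stage — mid-chain values appear (rounded to 4 significant figures) alongside each step. Each reported value is rounded only once — all derived quantities are carried starting from the weights per 162.9 kg of glass in exact precision (net glass mass, yield, four oxide percentages, LOI, the totals), exactly as shown in the question or the answer.
Oxide masses out of the charge:
  SiO2: 75.34·0.9950 + 40.61·0.6340 = 100.7 kg
  Al2O3: 75.34·0.003000 + 19.50·0.9960 = 19.65 kg
  MgO: 40.61·0.3159 = 12.83 kg
  ZnO: 29.73·0.9980 = 29.67 kg
LOI: 75.34·0.002000 + 40.61·0.05010 + 29.73·0.002000 + 19.50·0.004000 = 2.323 kg
Net of LOI, the glass mass = 165.2 − 2.323 = 162.9 kg (equal to the oxide-mass sum)
each wt % is 100 × oxide ÷ glass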